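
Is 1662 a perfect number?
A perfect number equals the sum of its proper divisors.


Proper divisors of 1662: 1, 2, 3, 6, 277, 554, 831
Sum = 1 + 2 + 3 + 6 + 277 + 554 + 831 = 1674

No, 1662 is not perfect (1674 ≠ 1662)


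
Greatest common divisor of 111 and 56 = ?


111 = 1 * 56 + 55
56 = 1 * 55 + 1
55 = 55 * 1 + 0
GCD = 1


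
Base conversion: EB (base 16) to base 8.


EB (base 16) = 235 (decimal)
235 (decimal) = 353 (base 8)


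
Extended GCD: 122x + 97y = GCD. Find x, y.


Tabular extended Euclidean (each row: r = 122*s + 97*t):
r=122, s=1, t=0
r=97, s=0, t=1
q=1: r=25, s=1, t=-1   [122*(1) + 97*(-1) = 25]
q=3: r=22, s=-3, t=4   [122*(-3) + 97*(4) = 22]
q=1: r=3, s=4, t=-5   [122*(4) + 97*(-5) = 3]
q=7: r=1, s=-31, t=39   [122*(-31) + 97*(39) = 1]
q=3: r=0, s=97, t=-122   [122*(97) + 97*(-122) = 0]
GCD = 1; from the row with r=1: x=-31, y=39
Check: 122*(-31) + 97*(39) = -3782 + 3783 = 1

GCD = 1, x = -31, y = 39


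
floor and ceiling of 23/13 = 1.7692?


23/13 = 1.7692
floor = 1
ceil = 2

floor = 1, ceil = 2


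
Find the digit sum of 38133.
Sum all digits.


3 + 8 + 1 + 3 + 3 = 18


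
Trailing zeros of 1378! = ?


floor(1378/5) = 275
floor(1378/25) = 55
floor(1378/125) = 11
floor(1378/625) = 2
Total = 343

343 trailing zeros


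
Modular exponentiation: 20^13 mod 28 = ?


20^1 mod 28 = 20
20^2 mod 28 = 8
20^3 mod 28 = 20
20^4 mod 28 = 8
20^5 mod 28 = 20
20^6 mod 28 = 8
20^7 mod 28 = 20
20^8 mod 28 = 8
20^9 mod 28 = 20
20^10 mod 28 = 8
20^11 mod 28 = 20
20^12 mod 28 = 8
20^13 mod 28 = 20


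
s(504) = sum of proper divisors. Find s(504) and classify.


Proper divisors: 1, 2, 3, 4, 6, 7, 8, 9, 12, 14, 18, 21, 24, 28, 36, 42, 56, 63, 72, 84, 126, 168, 252
Sum = 1 + 2 + 3 + 4 + 6 + 7 + 8 + 9 + 12 + 14 + 18 + 21 + 24 + 28 + 36 + 42 + 56 + 63 + 72 + 84 + 126 + 168 + 252 = 1056
1056 > 504 → abundant

s(504) = 1056 (abundant)


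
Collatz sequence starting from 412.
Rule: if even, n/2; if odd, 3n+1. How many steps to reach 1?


412 → 206 → 103 → 310 → 155 → 466 → 233 → 700 → 350 → 175 → 526 → 263 → 790 → 395 → 1186 → 593 → 1780 → 890 → 445 → 1336 → 668 → 334 → 167 → 502 → 251 → 754 → 377 → 1132 → 566 → 283 → 850 → 425 → 1276 → 638 → 319 → 958 → 479 → 1438 → 719 → 2158 → 1079 → 3238 → 1619 → 4858 → 2429 → 7288 → 3644 → 1822 → 911 → 2734 → 1367 → 4102 → 2051 → 6154 → 3077 → 9232 → 4616 → 2308 → 1154 → 577 → 1732 → 866 → 433 → 1300 → 650 → 325 → 976 → 488 → 244 → 122 → 61 → 184 → 92 → 46 → 23 → 70 → 35 → 106 → 53 → 160 → 80 → 40 → 20 → 10 → 5 → 16 → 8 → 4 → 2 → 1
Total steps = 89

89 steps


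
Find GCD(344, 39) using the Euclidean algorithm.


344 = 8 * 39 + 32
39 = 1 * 32 + 7
32 = 4 * 7 + 4
7 = 1 * 4 + 3
4 = 1 * 3 + 1
3 = 3 * 1 + 0
GCD = 1


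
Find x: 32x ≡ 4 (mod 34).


GCD(32, 34) = 2 divides 4
Divide: 16x ≡ 2 (mod 17)
x ≡ 15 (mod 17)


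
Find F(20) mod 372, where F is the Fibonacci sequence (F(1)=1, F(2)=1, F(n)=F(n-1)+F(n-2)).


F(k) mod 372 for k=1..20:
1, 1, 2, 3, 5, 8, 13, 21, 34, 55, 89, 144, 233, 5, 238, 243, 109, 352, 89, 69
F(20) mod 372 = 69


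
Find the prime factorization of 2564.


2564 / 2 = 1282
1282 / 2 = 641
641 / 641 = 1
2564 = 2^2 × 641


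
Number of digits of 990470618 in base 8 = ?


990470618 in base 8 = 7302260732
Number of digits = 10

10 digits (base 8)


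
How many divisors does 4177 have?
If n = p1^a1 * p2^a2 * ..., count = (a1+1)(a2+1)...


4177 = 4177^1
d(4177) = (1+1) = 2

2 divisors


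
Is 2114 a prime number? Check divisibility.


2114 / 2 = 1057 (exact division)
2114 is NOT prime.

No, 2114 is not prime


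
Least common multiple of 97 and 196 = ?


GCD(97, 196) = 1
LCM = 97*196/1 = 19012/1 = 19012

LCM = 19012


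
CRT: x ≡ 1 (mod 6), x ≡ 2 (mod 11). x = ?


M = 6*11 = 66
M1 = M/6 = 11, M2 = M/11 = 6
M1^(-1) mod 6 = 5, M2^(-1) mod 11 = 2
x = 1*11*5 + 2*6*2 = 79
79 mod 66 = 13
Check: 13 mod 6 = 1 ✓, 13 mod 11 = 2 ✓

x ≡ 13 (mod 66)


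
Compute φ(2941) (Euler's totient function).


2941 = 17 × 173
Prime factors: 17, 173
φ(2941) = 2941 × (1-1/17) × (1-1/173)
= 2941 × 16/17 × 172/173 = 2752

φ(2941) = 2752


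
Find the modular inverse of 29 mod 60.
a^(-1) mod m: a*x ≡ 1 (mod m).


Use the extended Euclidean algorithm on (60, 29); each row r = 60*s + 29*t:
r=60, s=1, t=0
r=29, s=0, t=1
q=2: r=2, s=1, t=-2   [60*(1) + 29*(-2) = 2]
q=14: r=1, s=-14, t=29   [60*(-14) + 29*(29) = 1]
q=2: r=0, s=29, t=-60   [60*(29) + 29*(-60) = 0]
GCD = 1 with t = 29, so 29*(29) ≡ 1 (mod 60)
Inverse = 29 mod 60 = 29
Check: 29 * 29 = 841 ≡ 1 (mod 60)

29^(-1) ≡ 29 (mod 60)


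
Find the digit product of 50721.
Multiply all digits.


5 × 0 × 7 × 2 × 1 = 0


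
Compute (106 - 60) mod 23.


106 - 60 = 46
46 mod 23 = 0


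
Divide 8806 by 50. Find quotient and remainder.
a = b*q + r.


8806 = 50 * 176 + 6
Check: 8800 + 6 = 8806

q = 176, r = 6


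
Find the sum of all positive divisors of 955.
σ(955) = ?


Divisors of 955: 1, 5, 191, 955
Sum = 1 + 5 + 191 + 955 = 1152

σ(955) = 1152


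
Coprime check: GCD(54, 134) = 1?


Euclidean algorithm:
134 = 2 * 54 + 26
54 = 2 * 26 + 2
26 = 13 * 2 + 0
GCD(54, 134) = 2

No, not coprime (GCD = 2)


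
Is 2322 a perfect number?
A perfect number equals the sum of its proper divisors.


Proper divisors of 2322: 1, 2, 3, 6, 9, 18, 27, 43, 54, 86, 129, 258, 387, 774, 1161
Sum = 1 + 2 + 3 + 6 + 9 + 18 + 27 + 43 + 54 + 86 + 129 + 258 + 387 + 774 + 1161 = 2958

No, 2322 is not perfect (2958 ≠ 2322)


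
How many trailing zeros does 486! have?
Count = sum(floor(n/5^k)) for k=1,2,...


floor(486/5) = 97
floor(486/25) = 19
floor(486/125) = 3
Total = 119

119 trailing zeros


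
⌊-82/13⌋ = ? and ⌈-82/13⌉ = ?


-82/13 = -6.3077
floor = -7
ceil = -6

floor = -7, ceil = -6


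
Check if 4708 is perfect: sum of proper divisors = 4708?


Proper divisors of 4708: 1, 2, 4, 11, 22, 44, 107, 214, 428, 1177, 2354
Sum = 1 + 2 + 4 + 11 + 22 + 44 + 107 + 214 + 428 + 1177 + 2354 = 4364

No, 4708 is not perfect (4364 ≠ 4708)


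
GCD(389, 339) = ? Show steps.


389 = 1 * 339 + 50
339 = 6 * 50 + 39
50 = 1 * 39 + 11
39 = 3 * 11 + 6
11 = 1 * 6 + 5
6 = 1 * 5 + 1
5 = 5 * 1 + 0
GCD = 1


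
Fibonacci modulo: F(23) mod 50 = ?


F(k) mod 50 for k=1..23:
1, 1, 2, 3, 5, 8, 13, 21, 34, 5, 39, 44, 33, 27, 10, 37, 47, 34, 31, 15, 46, 11, 7
F(23) mod 50 = 7


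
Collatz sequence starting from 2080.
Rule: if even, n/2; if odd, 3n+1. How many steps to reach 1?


2080 → 1040 → 520 → 260 → 130 → 65 → 196 → 98 → 49 → 148 → 74 → 37 → 112 → 56 → 28 → 14 → 7 → 22 → 11 → 34 → 17 → 52 → 26 → 13 → 40 → 20 → 10 → 5 → 16 → 8 → 4 → 2 → 1
Total steps = 32

32 steps


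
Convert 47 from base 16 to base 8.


47 (base 16) = 71 (decimal)
71 (decimal) = 107 (base 8)


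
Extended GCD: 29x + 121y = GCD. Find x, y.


Tabular extended Euclidean (each row: r = 29*s + 121*t):
r=29, s=1, t=0
r=121, s=0, t=1
q=0: r=29, s=1, t=0   [29*(1) + 121*(0) = 29]
q=4: r=5, s=-4, t=1   [29*(-4) + 121*(1) = 5]
q=5: r=4, s=21, t=-5   [29*(21) + 121*(-5) = 4]
q=1: r=1, s=-25, t=6   [29*(-25) + 121*(6) = 1]
q=4: r=0, s=121, t=-29   [29*(121) + 121*(-29) = 0]
GCD = 1; from the row with r=1: x=-25, y=6
Check: 29*(-25) + 121*(6) = -725 + 726 = 1

GCD = 1, x = -25, y = 6


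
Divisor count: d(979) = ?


979 = 11^1 × 89^1
d(979) = (1+1) × (1+1) = 4

4 divisors


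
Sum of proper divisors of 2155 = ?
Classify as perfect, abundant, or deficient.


Proper divisors: 1, 5, 431
Sum = 1 + 5 + 431 = 437
437 < 2155 → deficient

s(2155) = 437 (deficient)


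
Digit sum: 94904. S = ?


9 + 4 + 9 + 0 + 4 = 26


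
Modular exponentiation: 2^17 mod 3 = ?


2^1 mod 3 = 2
2^2 mod 3 = 1
2^3 mod 3 = 2
2^4 mod 3 = 1
2^5 mod 3 = 2
2^6 mod 3 = 1
2^7 mod 3 = 2
2^8 mod 3 = 1
2^9 mod 3 = 2
2^10 mod 3 = 1
2^11 mod 3 = 2
2^12 mod 3 = 1
2^13 mod 3 = 2
2^14 mod 3 = 1
2^15 mod 3 = 2
2^16 mod 3 = 1
2^17 mod 3 = 2


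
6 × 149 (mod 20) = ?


6 × 149 = 894
894 mod 20 = 14


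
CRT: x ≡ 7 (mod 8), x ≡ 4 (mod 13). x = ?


M = 8*13 = 104
M1 = M/8 = 13, M2 = M/13 = 8
M1^(-1) mod 8 = 5, M2^(-1) mod 13 = 5
x = 7*13*5 + 4*8*5 = 615
615 mod 104 = 95
Check: 95 mod 8 = 7 ✓, 95 mod 13 = 4 ✓

x ≡ 95 (mod 104)


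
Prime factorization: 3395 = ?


3395 / 5 = 679
679 / 7 = 97
97 / 97 = 1
3395 = 5 × 7 × 97


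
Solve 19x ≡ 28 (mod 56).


GCD(19, 56) = 1, unique solution
a^(-1) mod 56 = 3
x = 3 * 28 mod 56 = 28

x ≡ 28 (mod 56)


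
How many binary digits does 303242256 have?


303242256 in base 2 = 10010000100110001110000010000
Number of digits = 29

29 digits (base 2)


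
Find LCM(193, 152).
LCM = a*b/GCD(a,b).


GCD(193, 152) = 1
LCM = 193*152/1 = 29336/1 = 29336

LCM = 29336


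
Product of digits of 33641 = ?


3 × 3 × 6 × 4 × 1 = 216


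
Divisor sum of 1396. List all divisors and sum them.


Divisors of 1396: 1, 2, 4, 349, 698, 1396
Sum = 1 + 2 + 4 + 349 + 698 + 1396 = 2450

σ(1396) = 2450


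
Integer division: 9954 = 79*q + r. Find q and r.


9954 = 79 * 126 + 0
Check: 9954 + 0 = 9954

q = 126, r = 0


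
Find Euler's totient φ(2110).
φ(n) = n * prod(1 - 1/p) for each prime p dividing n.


2110 = 2 × 5 × 211
Prime factors: 2, 5, 211
φ(2110) = 2110 × (1-1/2) × (1-1/5) × (1-1/211)
= 2110 × 1/2 × 4/5 × 210/211 = 840

φ(2110) = 840


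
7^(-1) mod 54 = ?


Use the extended Euclidean algorithm on (54, 7); each row r = 54*s + 7*t:
r=54, s=1, t=0
r=7, s=0, t=1
q=7: r=5, s=1, t=-7   [54*(1) + 7*(-7) = 5]
q=1: r=2, s=-1, t=8   [54*(-1) + 7*(8) = 2]
q=2: r=1, s=3, t=-23   [54*(3) + 7*(-23) = 1]
q=2: r=0, s=-7, t=54   [54*(-7) + 7*(54) = 0]
GCD = 1 with t = -23, so 7*(-23) ≡ 1 (mod 54)
Inverse = -23 mod 54 = 31
Check: 7 * 31 = 217 ≡ 1 (mod 54)

7^(-1) ≡ 31 (mod 54)


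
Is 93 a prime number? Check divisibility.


93 / 3 = 31 (exact division)
93 is NOT prime.

No, 93 is not prime


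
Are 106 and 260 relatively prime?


Euclidean algorithm:
260 = 2 * 106 + 48
106 = 2 * 48 + 10
48 = 4 * 10 + 8
10 = 1 * 8 + 2
8 = 4 * 2 + 0
GCD(106, 260) = 2

No, not coprime (GCD = 2)


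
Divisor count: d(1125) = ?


1125 = 3^2 × 5^3
d(1125) = (2+1) × (3+1) = 12

12 divisors


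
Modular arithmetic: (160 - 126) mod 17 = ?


160 - 126 = 34
34 mod 17 = 0


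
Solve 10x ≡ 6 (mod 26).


GCD(10, 26) = 2 divides 6
Divide: 5x ≡ 3 (mod 13)
x ≡ 11 (mod 13)


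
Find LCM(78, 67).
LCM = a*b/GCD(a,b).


GCD(78, 67) = 1
LCM = 78*67/1 = 5226/1 = 5226

LCM = 5226


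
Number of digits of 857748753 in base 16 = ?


857748753 in base 16 = 33203511
Number of digits = 8

8 digits (base 16)


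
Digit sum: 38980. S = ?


3 + 8 + 9 + 8 + 0 = 28


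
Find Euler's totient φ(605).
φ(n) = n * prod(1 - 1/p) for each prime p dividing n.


605 = 5 × 11^2
Prime factors: 5, 11
φ(605) = 605 × (1-1/5) × (1-1/11)
= 605 × 4/5 × 10/11 = 440

φ(605) = 440


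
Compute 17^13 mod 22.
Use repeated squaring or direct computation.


17^1 mod 22 = 17
17^2 mod 22 = 3
17^3 mod 22 = 7
17^4 mod 22 = 9
17^5 mod 22 = 21
17^6 mod 22 = 5
17^7 mod 22 = 19
17^8 mod 22 = 15
17^9 mod 22 = 13
17^10 mod 22 = 1
17^11 mod 22 = 17
17^12 mod 22 = 3
17^13 mod 22 = 7


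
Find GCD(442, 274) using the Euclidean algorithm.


442 = 1 * 274 + 168
274 = 1 * 168 + 106
168 = 1 * 106 + 62
106 = 1 * 62 + 44
62 = 1 * 44 + 18
44 = 2 * 18 + 8
18 = 2 * 8 + 2
8 = 4 * 2 + 0
GCD = 2


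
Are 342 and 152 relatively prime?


Euclidean algorithm:
342 = 2 * 152 + 38
152 = 4 * 38 + 0
GCD(342, 152) = 38

No, not coprime (GCD = 38)


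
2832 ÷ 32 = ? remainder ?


2832 = 32 * 88 + 16
Check: 2816 + 16 = 2832

q = 88, r = 16


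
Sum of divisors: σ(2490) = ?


Divisors of 2490: 1, 2, 3, 5, 6, 10, 15, 30, 83, 166, 249, 415, 498, 830, 1245, 2490
Sum = 1 + 2 + 3 + 5 + 6 + 10 + 15 + 30 + 83 + 166 + 249 + 415 + 498 + 830 + 1245 + 2490 = 6048

σ(2490) = 6048


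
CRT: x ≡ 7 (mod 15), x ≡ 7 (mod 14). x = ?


M = 15*14 = 210
M1 = M/15 = 14, M2 = M/14 = 15
M1^(-1) mod 15 = 14, M2^(-1) mod 14 = 1
x = 7*14*14 + 7*15*1 = 1477
1477 mod 210 = 7
Check: 7 mod 15 = 7 ✓, 7 mod 14 = 7 ✓

x ≡ 7 (mod 210)


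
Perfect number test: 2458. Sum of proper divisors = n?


Proper divisors of 2458: 1, 2, 1229
Sum = 1 + 2 + 1229 = 1232

No, 2458 is not perfect (1232 ≠ 2458)


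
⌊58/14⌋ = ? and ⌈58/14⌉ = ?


58/14 = 4.1429
floor = 4
ceil = 5

floor = 4, ceil = 5


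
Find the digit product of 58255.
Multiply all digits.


5 × 8 × 2 × 5 × 5 = 2000


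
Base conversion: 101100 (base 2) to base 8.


101100 (base 2) = 44 (decimal)
44 (decimal) = 54 (base 8)


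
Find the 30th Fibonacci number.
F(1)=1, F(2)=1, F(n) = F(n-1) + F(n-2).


Sequence: 1, 1, 2, 3, 5, 8, 13, 21, 34, 55, 89, 144, 233, 377, 610, 987, 1597, 2584, 4181, 6765, 10946, 17711, 28657, 46368, 75025, 121393, 196418, 317811, 514229, 832040
F(30) = 832040


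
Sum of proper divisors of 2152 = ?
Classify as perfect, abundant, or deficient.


Proper divisors: 1, 2, 4, 8, 269, 538, 1076
Sum = 1 + 2 + 4 + 8 + 269 + 538 + 1076 = 1898
1898 < 2152 → deficient

s(2152) = 1898 (deficient)


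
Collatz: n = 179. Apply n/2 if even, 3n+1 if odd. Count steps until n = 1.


179 → 538 → 269 → 808 → 404 → 202 → 101 → 304 → 152 → 76 → 38 → 19 → 58 → 29 → 88 → 44 → 22 → 11 → 34 → 17 → 52 → 26 → 13 → 40 → 20 → 10 → 5 → 16 → 8 → 4 → 2 → 1
Total steps = 31

31 steps


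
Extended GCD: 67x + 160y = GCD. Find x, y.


Tabular extended Euclidean (each row: r = 67*s + 160*t):
r=67, s=1, t=0
r=160, s=0, t=1
q=0: r=67, s=1, t=0   [67*(1) + 160*(0) = 67]
q=2: r=26, s=-2, t=1   [67*(-2) + 160*(1) = 26]
q=2: r=15, s=5, t=-2   [67*(5) + 160*(-2) = 15]
q=1: r=11, s=-7, t=3   [67*(-7) + 160*(3) = 11]
q=1: r=4, s=12, t=-5   [67*(12) + 160*(-5) = 4]
q=2: r=3, s=-31, t=13   [67*(-31) + 160*(13) = 3]
q=1: r=1, s=43, t=-18   [67*(43) + 160*(-18) = 1]
q=3: r=0, s=-160, t=67   [67*(-160) + 160*(67) = 0]
GCD = 1; from the row with r=1: x=43, y=-18
Check: 67*(43) + 160*(-18) = 2881 - 2880 = 1

GCD = 1, x = 43, y = -18


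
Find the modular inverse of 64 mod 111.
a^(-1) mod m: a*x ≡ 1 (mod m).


Use the extended Euclidean algorithm on (111, 64); each row r = 111*s + 64*t:
r=111, s=1, t=0
r=64, s=0, t=1
q=1: r=47, s=1, t=-1   [111*(1) + 64*(-1) = 47]
q=1: r=17, s=-1, t=2   [111*(-1) + 64*(2) = 17]
q=2: r=13, s=3, t=-5   [111*(3) + 64*(-5) = 13]
q=1: r=4, s=-4, t=7   [111*(-4) + 64*(7) = 4]
q=3: r=1, s=15, t=-26   [111*(15) + 64*(-26) = 1]
q=4: r=0, s=-64, t=111   [111*(-64) + 64*(111) = 0]
GCD = 1 with t = -26, so 64*(-26) ≡ 1 (mod 111)
Inverse = -26 mod 111 = 85
Check: 64 * 85 = 5440 ≡ 1 (mod 111)

64^(-1) ≡ 85 (mod 111)


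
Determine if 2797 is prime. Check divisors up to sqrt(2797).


Check divisors up to sqrt(2797) = 52.8867
No divisors found.
2797 is prime.

Yes, 2797 is prime


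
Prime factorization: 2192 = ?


2192 / 2 = 1096
1096 / 2 = 548
548 / 2 = 274
274 / 2 = 137
137 / 137 = 1
2192 = 2^4 × 137


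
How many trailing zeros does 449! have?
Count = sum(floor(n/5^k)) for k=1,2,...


floor(449/5) = 89
floor(449/25) = 17
floor(449/125) = 3
Total = 109

109 trailing zeros


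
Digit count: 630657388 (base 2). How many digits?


630657388 in base 2 = 100101100101110001000101101100
Number of digits = 30

30 digits (base 2)


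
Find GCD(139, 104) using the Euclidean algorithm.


139 = 1 * 104 + 35
104 = 2 * 35 + 34
35 = 1 * 34 + 1
34 = 34 * 1 + 0
GCD = 1


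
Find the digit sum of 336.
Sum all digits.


3 + 3 + 6 = 12


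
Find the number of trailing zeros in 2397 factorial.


floor(2397/5) = 479
floor(2397/25) = 95
floor(2397/125) = 19
floor(2397/625) = 3
Total = 596

596 trailing zeros


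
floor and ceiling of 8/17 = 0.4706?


8/17 = 0.4706
floor = 0
ceil = 1

floor = 0, ceil = 1


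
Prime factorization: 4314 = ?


4314 / 2 = 2157
2157 / 3 = 719
719 / 719 = 1
4314 = 2 × 3 × 719


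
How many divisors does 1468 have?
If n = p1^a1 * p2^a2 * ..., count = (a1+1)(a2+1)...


1468 = 2^2 × 367^1
d(1468) = (2+1) × (1+1) = 6

6 divisors


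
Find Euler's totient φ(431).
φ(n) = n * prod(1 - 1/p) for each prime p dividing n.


431 = 431
Prime factors: 431
φ(431) = 431 × (1-1/431)
= 431 × 430/431 = 430

φ(431) = 430


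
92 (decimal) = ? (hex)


92 (base 10) = 92 (decimal)
92 (decimal) = 5C (base 16)


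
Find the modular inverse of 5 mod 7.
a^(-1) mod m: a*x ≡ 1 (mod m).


Use the extended Euclidean algorithm on (7, 5); each row r = 7*s + 5*t:
r=7, s=1, t=0
r=5, s=0, t=1
q=1: r=2, s=1, t=-1   [7*(1) + 5*(-1) = 2]
q=2: r=1, s=-2, t=3   [7*(-2) + 5*(3) = 1]
q=2: r=0, s=5, t=-7   [7*(5) + 5*(-7) = 0]
GCD = 1 with t = 3, so 5*(3) ≡ 1 (mod 7)
Inverse = 3 mod 7 = 3
Check: 5 * 3 = 15 ≡ 1 (mod 7)

5^(-1) ≡ 3 (mod 7)


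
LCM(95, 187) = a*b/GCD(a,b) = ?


GCD(95, 187) = 1
LCM = 95*187/1 = 17765/1 = 17765

LCM = 17765


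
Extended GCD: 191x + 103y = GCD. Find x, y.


Tabular extended Euclidean (each row: r = 191*s + 103*t):
r=191, s=1, t=0
r=103, s=0, t=1
q=1: r=88, s=1, t=-1   [191*(1) + 103*(-1) = 88]
q=1: r=15, s=-1, t=2   [191*(-1) + 103*(2) = 15]
q=5: r=13, s=6, t=-11   [191*(6) + 103*(-11) = 13]
q=1: r=2, s=-7, t=13   [191*(-7) + 103*(13) = 2]
q=6: r=1, s=48, t=-89   [191*(48) + 103*(-89) = 1]
q=2: r=0, s=-103, t=191   [191*(-103) + 103*(191) = 0]
GCD = 1; from the row with r=1: x=48, y=-89
Check: 191*(48) + 103*(-89) = 9168 - 9167 = 1

GCD = 1, x = 48, y = -89


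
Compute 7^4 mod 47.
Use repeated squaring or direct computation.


7^1 mod 47 = 7
7^2 mod 47 = 2
7^3 mod 47 = 14
7^4 mod 47 = 4


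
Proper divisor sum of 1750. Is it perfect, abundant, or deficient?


Proper divisors: 1, 2, 5, 7, 10, 14, 25, 35, 50, 70, 125, 175, 250, 350, 875
Sum = 1 + 2 + 5 + 7 + 10 + 14 + 25 + 35 + 50 + 70 + 125 + 175 + 250 + 350 + 875 = 1994
1994 > 1750 → abundant

s(1750) = 1994 (abundant)


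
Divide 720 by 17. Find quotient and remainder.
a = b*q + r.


720 = 17 * 42 + 6
Check: 714 + 6 = 720

q = 42, r = 6


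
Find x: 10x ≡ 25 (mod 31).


GCD(10, 31) = 1, unique solution
a^(-1) mod 31 = 28
x = 28 * 25 mod 31 = 18

x ≡ 18 (mod 31)


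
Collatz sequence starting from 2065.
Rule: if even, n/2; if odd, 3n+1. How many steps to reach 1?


2065 → 6196 → 3098 → 1549 → 4648 → 2324 → 1162 → 581 → 1744 → 872 → 436 → 218 → 109 → 328 → 164 → 82 → 41 → 124 → 62 → 31 → 94 → 47 → 142 → 71 → 214 → 107 → 322 → 161 → 484 → 242 → 121 → 364 → 182 → 91 → 274 → 137 → 412 → 206 → 103 → 310 → 155 → 466 → 233 → 700 → 350 → 175 → 526 → 263 → 790 → 395 → 1186 → 593 → 1780 → 890 → 445 → 1336 → 668 → 334 → 167 → 502 → 251 → 754 → 377 → 1132 → 566 → 283 → 850 → 425 → 1276 → 638 → 319 → 958 → 479 → 1438 → 719 → 2158 → 1079 → 3238 → 1619 → 4858 → 2429 → 7288 → 3644 → 1822 → 911 → 2734 → 1367 → 4102 → 2051 → 6154 → 3077 → 9232 → 4616 → 2308 → 1154 → 577 → 1732 → 866 → 433 → 1300 → 650 → 325 → 976 → 488 → 244 → 122 → 61 → 184 → 92 → 46 → 23 → 70 → 35 → 106 → 53 → 160 → 80 → 40 → 20 → 10 → 5 → 16 → 8 → 4 → 2 → 1
Total steps = 125

125 steps


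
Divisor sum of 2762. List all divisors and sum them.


Divisors of 2762: 1, 2, 1381, 2762
Sum = 1 + 2 + 1381 + 2762 = 4146

σ(2762) = 4146


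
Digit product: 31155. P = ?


3 × 1 × 1 × 5 × 5 = 75


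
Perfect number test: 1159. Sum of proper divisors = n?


Proper divisors of 1159: 1, 19, 61
Sum = 1 + 19 + 61 = 81

No, 1159 is not perfect (81 ≠ 1159)


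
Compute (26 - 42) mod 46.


26 - 42 = -16
-16 mod 46 = 30


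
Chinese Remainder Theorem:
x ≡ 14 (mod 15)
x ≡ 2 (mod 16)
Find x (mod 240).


M = 15*16 = 240
M1 = M/15 = 16, M2 = M/16 = 15
M1^(-1) mod 15 = 1, M2^(-1) mod 16 = 15
x = 14*16*1 + 2*15*15 = 674
674 mod 240 = 194
Check: 194 mod 15 = 14 ✓, 194 mod 16 = 2 ✓

x ≡ 194 (mod 240)


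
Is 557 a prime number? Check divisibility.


Check divisors up to sqrt(557) = 23.6008
No divisors found.
557 is prime.

Yes, 557 is prime


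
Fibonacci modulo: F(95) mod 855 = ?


F(k) mod 855 for k=1..95:
1, 1, 2, 3, 5, 8, 13, 21, 34, 55, 89, 144, 233, 377, 610, 132, 742, 19, 761, 780, 686, 611, 442, 198, 640, 838, 623, 606, 374, 125, 499, 624, 268, 37, 305, 342, 647, 134, 781, 60, 841, 46, 32, 78, 110, 188, 298, 486, 784, 415, 344, 759, 248, 152, 400, 552, 97, 649, 746, 540, 431, 116, 547, 663, 355, 163, 518, 681, 344, 170, 514, 684, 343, 172, 515, 687, 347, 179, 526, 705, 376, 226, 602, 828, 575, 548, 268, 816, 229, 190, 419, 609, 173, 782, 100
F(95) mod 855 = 100


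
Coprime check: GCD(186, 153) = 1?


Euclidean algorithm:
186 = 1 * 153 + 33
153 = 4 * 33 + 21
33 = 1 * 21 + 12
21 = 1 * 12 + 9
12 = 1 * 9 + 3
9 = 3 * 3 + 0
GCD(186, 153) = 3

No, not coprime (GCD = 3)


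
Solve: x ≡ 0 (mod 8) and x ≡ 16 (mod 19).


M = 8*19 = 152
M1 = M/8 = 19, M2 = M/19 = 8
M1^(-1) mod 8 = 3, M2^(-1) mod 19 = 12
x = 0*19*3 + 16*8*12 = 1536
1536 mod 152 = 16
Check: 16 mod 8 = 0 ✓, 16 mod 19 = 16 ✓

x ≡ 16 (mod 152)


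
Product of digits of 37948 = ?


3 × 7 × 9 × 4 × 8 = 6048


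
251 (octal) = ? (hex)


251 (base 8) = 169 (decimal)
169 (decimal) = A9 (base 16)


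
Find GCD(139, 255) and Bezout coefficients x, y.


Tabular extended Euclidean (each row: r = 139*s + 255*t):
r=139, s=1, t=0
r=255, s=0, t=1
q=0: r=139, s=1, t=0   [139*(1) + 255*(0) = 139]
q=1: r=116, s=-1, t=1   [139*(-1) + 255*(1) = 116]
q=1: r=23, s=2, t=-1   [139*(2) + 255*(-1) = 23]
q=5: r=1, s=-11, t=6   [139*(-11) + 255*(6) = 1]
q=23: r=0, s=255, t=-139   [139*(255) + 255*(-139) = 0]
GCD = 1; from the row with r=1: x=-11, y=6
Check: 139*(-11) + 255*(6) = -1529 + 1530 = 1

GCD = 1, x = -11, y = 6


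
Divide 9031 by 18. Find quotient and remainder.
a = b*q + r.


9031 = 18 * 501 + 13
Check: 9018 + 13 = 9031

q = 501, r = 13


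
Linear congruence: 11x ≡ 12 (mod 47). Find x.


GCD(11, 47) = 1, unique solution
a^(-1) mod 47 = 30
x = 30 * 12 mod 47 = 31

x ≡ 31 (mod 47)


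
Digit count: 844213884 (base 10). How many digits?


844213884 has 9 digits in base 10
floor(log10(844213884)) + 1 = floor(8.9265) + 1 = 9

9 digits (base 10)


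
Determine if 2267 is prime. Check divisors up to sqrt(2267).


Check divisors up to sqrt(2267) = 47.6130
No divisors found.
2267 is prime.

Yes, 2267 is prime


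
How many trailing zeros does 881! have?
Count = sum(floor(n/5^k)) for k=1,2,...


floor(881/5) = 176
floor(881/25) = 35
floor(881/125) = 7
floor(881/625) = 1
Total = 219

219 trailing zeros


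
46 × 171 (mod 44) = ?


46 × 171 = 7866
7866 mod 44 = 34


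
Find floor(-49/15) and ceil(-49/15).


-49/15 = -3.2667
floor = -4
ceil = -3

floor = -4, ceil = -3


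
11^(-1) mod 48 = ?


Use the extended Euclidean algorithm on (48, 11); each row r = 48*s + 11*t:
r=48, s=1, t=0
r=11, s=0, t=1
q=4: r=4, s=1, t=-4   [48*(1) + 11*(-4) = 4]
q=2: r=3, s=-2, t=9   [48*(-2) + 11*(9) = 3]
q=1: r=1, s=3, t=-13   [48*(3) + 11*(-13) = 1]
q=3: r=0, s=-11, t=48   [48*(-11) + 11*(48) = 0]
GCD = 1 with t = -13, so 11*(-13) ≡ 1 (mod 48)
Inverse = -13 mod 48 = 35
Check: 11 * 35 = 385 ≡ 1 (mod 48)

11^(-1) ≡ 35 (mod 48)


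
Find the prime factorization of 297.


297 / 3 = 99
99 / 3 = 33
33 / 3 = 11
11 / 11 = 1
297 = 3^3 × 11


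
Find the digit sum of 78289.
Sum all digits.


7 + 8 + 2 + 8 + 9 = 34


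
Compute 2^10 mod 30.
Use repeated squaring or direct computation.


2^1 mod 30 = 2
2^2 mod 30 = 4
2^3 mod 30 = 8
2^4 mod 30 = 16
2^5 mod 30 = 2
2^6 mod 30 = 4
2^7 mod 30 = 8
2^8 mod 30 = 16
2^9 mod 30 = 2
2^10 mod 30 = 4


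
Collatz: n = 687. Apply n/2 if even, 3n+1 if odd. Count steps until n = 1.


687 → 2062 → 1031 → 3094 → 1547 → 4642 → 2321 → 6964 → 3482 → 1741 → 5224 → 2612 → 1306 → 653 → 1960 → 980 → 490 → 245 → 736 → 368 → 184 → 92 → 46 → 23 → 70 → 35 → 106 → 53 → 160 → 80 → 40 → 20 → 10 → 5 → 16 → 8 → 4 → 2 → 1
Total steps = 38

38 steps


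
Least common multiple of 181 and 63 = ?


GCD(181, 63) = 1
LCM = 181*63/1 = 11403/1 = 11403

LCM = 11403


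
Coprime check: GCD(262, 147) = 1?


Euclidean algorithm:
262 = 1 * 147 + 115
147 = 1 * 115 + 32
115 = 3 * 32 + 19
32 = 1 * 19 + 13
19 = 1 * 13 + 6
13 = 2 * 6 + 1
6 = 6 * 1 + 0
GCD(262, 147) = 1

Yes, coprime (GCD = 1)


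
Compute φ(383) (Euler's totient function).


383 = 383
Prime factors: 383
φ(383) = 383 × (1-1/383)
= 383 × 382/383 = 382

φ(383) = 382


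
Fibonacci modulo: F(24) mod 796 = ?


F(k) mod 796 for k=1..24:
1, 1, 2, 3, 5, 8, 13, 21, 34, 55, 89, 144, 233, 377, 610, 191, 5, 196, 201, 397, 598, 199, 1, 200
F(24) mod 796 = 200


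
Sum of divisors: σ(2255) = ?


Divisors of 2255: 1, 5, 11, 41, 55, 205, 451, 2255
Sum = 1 + 5 + 11 + 41 + 55 + 205 + 451 + 2255 = 3024

σ(2255) = 3024


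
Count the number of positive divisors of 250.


250 = 2^1 × 5^3
d(250) = (1+1) × (3+1) = 8

8 divisors


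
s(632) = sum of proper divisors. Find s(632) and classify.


Proper divisors: 1, 2, 4, 8, 79, 158, 316
Sum = 1 + 2 + 4 + 8 + 79 + 158 + 316 = 568
568 < 632 → deficient

s(632) = 568 (deficient)


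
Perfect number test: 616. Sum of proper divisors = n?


Proper divisors of 616: 1, 2, 4, 7, 8, 11, 14, 22, 28, 44, 56, 77, 88, 154, 308
Sum = 1 + 2 + 4 + 7 + 8 + 11 + 14 + 22 + 28 + 44 + 56 + 77 + 88 + 154 + 308 = 824

No, 616 is not perfect (824 ≠ 616)


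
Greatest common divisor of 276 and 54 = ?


276 = 5 * 54 + 6
54 = 9 * 6 + 0
GCD = 6


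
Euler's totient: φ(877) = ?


877 = 877
Prime factors: 877
φ(877) = 877 × (1-1/877)
= 877 × 876/877 = 876

φ(877) = 876


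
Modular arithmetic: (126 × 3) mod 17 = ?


126 × 3 = 378
378 mod 17 = 4


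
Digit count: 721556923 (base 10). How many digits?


721556923 has 9 digits in base 10
floor(log10(721556923)) + 1 = floor(8.8583) + 1 = 9

9 digits (base 10)


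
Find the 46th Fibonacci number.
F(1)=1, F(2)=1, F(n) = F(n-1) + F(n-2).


Sequence: 1, 1, 2, 3, 5, 8, 13, 21, 34, 55, 89, 144, 233, 377, 610, 987, 1597, 2584, 4181, 6765, 10946, 17711, 28657, 46368, 75025, 121393, 196418, 317811, 514229, 832040, 1346269, 2178309, 3524578, 5702887, 9227465, 14930352, 24157817, 39088169, 63245986, 102334155, 165580141, 267914296, 433494437, 701408733, 1134903170, 1836311903
F(46) = 1836311903


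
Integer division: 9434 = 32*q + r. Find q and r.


9434 = 32 * 294 + 26
Check: 9408 + 26 = 9434

q = 294, r = 26


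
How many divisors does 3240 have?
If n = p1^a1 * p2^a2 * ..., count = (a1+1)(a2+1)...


3240 = 2^3 × 3^4 × 5^1
d(3240) = (3+1) × (4+1) × (1+1) = 40

40 divisors


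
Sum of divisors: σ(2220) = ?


Divisors of 2220: 1, 2, 3, 4, 5, 6, 10, 12, 15, 20, 30, 37, 60, 74, 111, 148, 185, 222, 370, 444, 555, 740, 1110, 2220
Sum = 1 + 2 + 3 + 4 + 5 + 6 + 10 + 12 + 15 + 20 + 30 + 37 + 60 + 74 + 111 + 148 + 185 + 222 + 370 + 444 + 555 + 740 + 1110 + 2220 = 6384

σ(2220) = 6384


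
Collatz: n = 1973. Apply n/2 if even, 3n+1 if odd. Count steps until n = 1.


1973 → 5920 → 2960 → 1480 → 740 → 370 → 185 → 556 → 278 → 139 → 418 → 209 → 628 → 314 → 157 → 472 → 236 → 118 → 59 → 178 → 89 → 268 → 134 → 67 → 202 → 101 → 304 → 152 → 76 → 38 → 19 → 58 → 29 → 88 → 44 → 22 → 11 → 34 → 17 → 52 → 26 → 13 → 40 → 20 → 10 → 5 → 16 → 8 → 4 → 2 → 1
Total steps = 50

50 steps


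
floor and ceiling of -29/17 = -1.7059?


-29/17 = -1.7059
floor = -2
ceil = -1

floor = -2, ceil = -1


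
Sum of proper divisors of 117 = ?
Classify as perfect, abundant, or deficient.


Proper divisors: 1, 3, 9, 13, 39
Sum = 1 + 3 + 9 + 13 + 39 = 65
65 < 117 → deficient

s(117) = 65 (deficient)


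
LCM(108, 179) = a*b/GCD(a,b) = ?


GCD(108, 179) = 1
LCM = 108*179/1 = 19332/1 = 19332

LCM = 19332


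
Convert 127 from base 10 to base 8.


127 (base 10) = 127 (decimal)
127 (decimal) = 177 (base 8)


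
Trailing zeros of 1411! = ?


floor(1411/5) = 282
floor(1411/25) = 56
floor(1411/125) = 11
floor(1411/625) = 2
Total = 351

351 trailing zeros


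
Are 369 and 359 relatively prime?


Euclidean algorithm:
369 = 1 * 359 + 10
359 = 35 * 10 + 9
10 = 1 * 9 + 1
9 = 9 * 1 + 0
GCD(369, 359) = 1

Yes, coprime (GCD = 1)


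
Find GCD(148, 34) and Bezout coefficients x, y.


Tabular extended Euclidean (each row: r = 148*s + 34*t):
r=148, s=1, t=0
r=34, s=0, t=1
q=4: r=12, s=1, t=-4   [148*(1) + 34*(-4) = 12]
q=2: r=10, s=-2, t=9   [148*(-2) + 34*(9) = 10]
q=1: r=2, s=3, t=-13   [148*(3) + 34*(-13) = 2]
q=5: r=0, s=-17, t=74   [148*(-17) + 34*(74) = 0]
GCD = 2; from the row with r=2: x=3, y=-13
Check: 148*(3) + 34*(-13) = 444 - 442 = 2

GCD = 2, x = 3, y = -13


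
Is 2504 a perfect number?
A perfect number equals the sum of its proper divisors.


Proper divisors of 2504: 1, 2, 4, 8, 313, 626, 1252
Sum = 1 + 2 + 4 + 8 + 313 + 626 + 1252 = 2206

No, 2504 is not perfect (2206 ≠ 2504)


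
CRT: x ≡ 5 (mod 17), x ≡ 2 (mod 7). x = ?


M = 17*7 = 119
M1 = M/17 = 7, M2 = M/7 = 17
M1^(-1) mod 17 = 5, M2^(-1) mod 7 = 5
x = 5*7*5 + 2*17*5 = 345
345 mod 119 = 107
Check: 107 mod 17 = 5 ✓, 107 mod 7 = 2 ✓

x ≡ 107 (mod 119)


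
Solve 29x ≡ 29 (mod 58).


GCD(29, 58) = 29 divides 29
Divide: 1x ≡ 1 (mod 2)
x ≡ 1 (mod 2)


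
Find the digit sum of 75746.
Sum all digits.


7 + 5 + 7 + 4 + 6 = 29


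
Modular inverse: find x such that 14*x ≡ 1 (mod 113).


Use the extended Euclidean algorithm on (113, 14); each row r = 113*s + 14*t:
r=113, s=1, t=0
r=14, s=0, t=1
q=8: r=1, s=1, t=-8   [113*(1) + 14*(-8) = 1]
q=14: r=0, s=-14, t=113   [113*(-14) + 14*(113) = 0]
GCD = 1 with t = -8, so 14*(-8) ≡ 1 (mod 113)
Inverse = -8 mod 113 = 105
Check: 14 * 105 = 1470 ≡ 1 (mod 113)

14^(-1) ≡ 105 (mod 113)


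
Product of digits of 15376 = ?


1 × 5 × 3 × 7 × 6 = 630


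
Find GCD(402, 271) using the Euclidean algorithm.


402 = 1 * 271 + 131
271 = 2 * 131 + 9
131 = 14 * 9 + 5
9 = 1 * 5 + 4
5 = 1 * 4 + 1
4 = 4 * 1 + 0
GCD = 1


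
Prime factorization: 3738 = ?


3738 / 2 = 1869
1869 / 3 = 623
623 / 7 = 89
89 / 89 = 1
3738 = 2 × 3 × 7 × 89


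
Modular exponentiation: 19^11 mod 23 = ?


19^1 mod 23 = 19
19^2 mod 23 = 16
19^3 mod 23 = 5
19^4 mod 23 = 3
19^5 mod 23 = 11
19^6 mod 23 = 2
19^7 mod 23 = 15
19^8 mod 23 = 9
19^9 mod 23 = 10
19^10 mod 23 = 6
19^11 mod 23 = 22


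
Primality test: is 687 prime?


687 / 3 = 229 (exact division)
687 is NOT prime.

No, 687 is not prime


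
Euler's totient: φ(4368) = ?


4368 = 2^4 × 3 × 7 × 13
Prime factors: 2, 3, 7, 13
φ(4368) = 4368 × (1-1/2) × (1-1/3) × (1-1/7) × (1-1/13)
= 4368 × 1/2 × 2/3 × 6/7 × 12/13 = 1152

φ(4368) = 1152


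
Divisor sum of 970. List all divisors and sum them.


Divisors of 970: 1, 2, 5, 10, 97, 194, 485, 970
Sum = 1 + 2 + 5 + 10 + 97 + 194 + 485 + 970 = 1764

σ(970) = 1764


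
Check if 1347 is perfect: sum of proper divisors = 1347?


Proper divisors of 1347: 1, 3, 449
Sum = 1 + 3 + 449 = 453

No, 1347 is not perfect (453 ≠ 1347)


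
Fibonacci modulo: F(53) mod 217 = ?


F(k) mod 217 for k=1..53:
1, 1, 2, 3, 5, 8, 13, 21, 34, 55, 89, 144, 16, 160, 176, 119, 78, 197, 58, 38, 96, 134, 13, 147, 160, 90, 33, 123, 156, 62, 1, 63, 64, 127, 191, 101, 75, 176, 34, 210, 27, 20, 47, 67, 114, 181, 78, 42, 120, 162, 65, 10, 75
F(53) mod 217 = 75


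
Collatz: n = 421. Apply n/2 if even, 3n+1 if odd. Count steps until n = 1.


421 → 1264 → 632 → 316 → 158 → 79 → 238 → 119 → 358 → 179 → 538 → 269 → 808 → 404 → 202 → 101 → 304 → 152 → 76 → 38 → 19 → 58 → 29 → 88 → 44 → 22 → 11 → 34 → 17 → 52 → 26 → 13 → 40 → 20 → 10 → 5 → 16 → 8 → 4 → 2 → 1
Total steps = 40

40 steps


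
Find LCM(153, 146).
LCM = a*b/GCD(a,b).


GCD(153, 146) = 1
LCM = 153*146/1 = 22338/1 = 22338

LCM = 22338


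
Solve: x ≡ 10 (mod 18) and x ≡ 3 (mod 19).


M = 18*19 = 342
M1 = M/18 = 19, M2 = M/19 = 18
M1^(-1) mod 18 = 1, M2^(-1) mod 19 = 18
x = 10*19*1 + 3*18*18 = 1162
1162 mod 342 = 136
Check: 136 mod 18 = 10 ✓, 136 mod 19 = 3 ✓

x ≡ 136 (mod 342)


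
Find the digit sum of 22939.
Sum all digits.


2 + 2 + 9 + 3 + 9 = 25


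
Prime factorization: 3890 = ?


3890 / 2 = 1945
1945 / 5 = 389
389 / 389 = 1
3890 = 2 × 5 × 389


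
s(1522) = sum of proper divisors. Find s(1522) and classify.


Proper divisors: 1, 2, 761
Sum = 1 + 2 + 761 = 764
764 < 1522 → deficient

s(1522) = 764 (deficient)


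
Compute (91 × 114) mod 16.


91 × 114 = 10374
10374 mod 16 = 6


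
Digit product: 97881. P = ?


9 × 7 × 8 × 8 × 1 = 4032


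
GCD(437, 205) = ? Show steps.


437 = 2 * 205 + 27
205 = 7 * 27 + 16
27 = 1 * 16 + 11
16 = 1 * 11 + 5
11 = 2 * 5 + 1
5 = 5 * 1 + 0
GCD = 1


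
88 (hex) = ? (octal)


88 (base 16) = 136 (decimal)
136 (decimal) = 210 (base 8)


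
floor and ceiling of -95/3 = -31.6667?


-95/3 = -31.6667
floor = -32
ceil = -31

floor = -32, ceil = -31


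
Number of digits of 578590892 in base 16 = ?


578590892 in base 16 = 227C98AC
Number of digits = 8

8 digits (base 16)


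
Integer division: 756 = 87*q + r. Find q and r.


756 = 87 * 8 + 60
Check: 696 + 60 = 756

q = 8, r = 60


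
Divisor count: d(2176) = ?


2176 = 2^7 × 17^1
d(2176) = (7+1) × (1+1) = 16

16 divisors


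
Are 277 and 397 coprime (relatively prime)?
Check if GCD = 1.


Euclidean algorithm:
397 = 1 * 277 + 120
277 = 2 * 120 + 37
120 = 3 * 37 + 9
37 = 4 * 9 + 1
9 = 9 * 1 + 0
GCD(277, 397) = 1

Yes, coprime (GCD = 1)


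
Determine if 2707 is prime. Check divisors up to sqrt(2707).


Check divisors up to sqrt(2707) = 52.0288
No divisors found.
2707 is prime.

Yes, 2707 is prime


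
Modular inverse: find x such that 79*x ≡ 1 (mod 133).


Use the extended Euclidean algorithm on (133, 79); each row r = 133*s + 79*t:
r=133, s=1, t=0
r=79, s=0, t=1
q=1: r=54, s=1, t=-1   [133*(1) + 79*(-1) = 54]
q=1: r=25, s=-1, t=2   [133*(-1) + 79*(2) = 25]
q=2: r=4, s=3, t=-5   [133*(3) + 79*(-5) = 4]
q=6: r=1, s=-19, t=32   [133*(-19) + 79*(32) = 1]
q=4: r=0, s=79, t=-133   [133*(79) + 79*(-133) = 0]
GCD = 1 with t = 32, so 79*(32) ≡ 1 (mod 133)
Inverse = 32 mod 133 = 32
Check: 79 * 32 = 2528 ≡ 1 (mod 133)

79^(-1) ≡ 32 (mod 133)


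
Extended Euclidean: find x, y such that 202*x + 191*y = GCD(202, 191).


Tabular extended Euclidean (each row: r = 202*s + 191*t):
r=202, s=1, t=0
r=191, s=0, t=1
q=1: r=11, s=1, t=-1   [202*(1) + 191*(-1) = 11]
q=17: r=4, s=-17, t=18   [202*(-17) + 191*(18) = 4]
q=2: r=3, s=35, t=-37   [202*(35) + 191*(-37) = 3]
q=1: r=1, s=-52, t=55   [202*(-52) + 191*(55) = 1]
q=3: r=0, s=191, t=-202   [202*(191) + 191*(-202) = 0]
GCD = 1; from the row with r=1: x=-52, y=55
Check: 202*(-52) + 191*(55) = -10504 + 10505 = 1

GCD = 1, x = -52, y = 55


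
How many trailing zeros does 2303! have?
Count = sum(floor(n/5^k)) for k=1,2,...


floor(2303/5) = 460
floor(2303/25) = 92
floor(2303/125) = 18
floor(2303/625) = 3
Total = 573

573 trailing zeros


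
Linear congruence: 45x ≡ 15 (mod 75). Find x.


GCD(45, 75) = 15 divides 15
Divide: 3x ≡ 1 (mod 5)
x ≡ 2 (mod 5)


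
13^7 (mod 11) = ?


13^1 mod 11 = 2
13^2 mod 11 = 4
13^3 mod 11 = 8
13^4 mod 11 = 5
13^5 mod 11 = 10
13^6 mod 11 = 9
13^7 mod 11 = 7


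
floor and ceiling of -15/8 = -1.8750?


-15/8 = -1.8750
floor = -2
ceil = -1

floor = -2, ceil = -1


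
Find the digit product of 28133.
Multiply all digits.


2 × 8 × 1 × 3 × 3 = 144


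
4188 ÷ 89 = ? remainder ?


4188 = 89 * 47 + 5
Check: 4183 + 5 = 4188

q = 47, r = 5


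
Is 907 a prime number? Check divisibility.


Check divisors up to sqrt(907) = 30.1164
No divisors found.
907 is prime.

Yes, 907 is prime


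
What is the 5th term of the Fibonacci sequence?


Sequence: 1, 1, 2, 3, 5
F(5) = 5


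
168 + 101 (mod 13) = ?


168 + 101 = 269
269 mod 13 = 9


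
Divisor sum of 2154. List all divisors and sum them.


Divisors of 2154: 1, 2, 3, 6, 359, 718, 1077, 2154
Sum = 1 + 2 + 3 + 6 + 359 + 718 + 1077 + 2154 = 4320

σ(2154) = 4320


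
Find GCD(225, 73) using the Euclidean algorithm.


225 = 3 * 73 + 6
73 = 12 * 6 + 1
6 = 6 * 1 + 0
GCD = 1


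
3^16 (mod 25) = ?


3^1 mod 25 = 3
3^2 mod 25 = 9
3^3 mod 25 = 2
3^4 mod 25 = 6
3^5 mod 25 = 18
3^6 mod 25 = 4
3^7 mod 25 = 12
3^8 mod 25 = 11
3^9 mod 25 = 8
3^10 mod 25 = 24
3^11 mod 25 = 22
3^12 mod 25 = 16
3^13 mod 25 = 23
3^14 mod 25 = 19
3^15 mod 25 = 7
3^16 mod 25 = 21


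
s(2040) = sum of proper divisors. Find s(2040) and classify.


Proper divisors: 1, 2, 3, 4, 5, 6, 8, 10, 12, 15, 17, 20, 24, 30, 34, 40, 51, 60, 68, 85, 102, 120, 136, 170, 204, 255, 340, 408, 510, 680, 1020
Sum = 1 + 2 + 3 + 4 + 5 + 6 + 8 + 10 + 12 + 15 + 17 + 20 + 24 + 30 + 34 + 40 + 51 + 60 + 68 + 85 + 102 + 120 + 136 + 170 + 204 + 255 + 340 + 408 + 510 + 680 + 1020 = 4440
4440 > 2040 → abundant

s(2040) = 4440 (abundant)


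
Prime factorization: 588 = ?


588 / 2 = 294
294 / 2 = 147
147 / 3 = 49
49 / 7 = 7
7 / 7 = 1
588 = 2^2 × 3 × 7^2


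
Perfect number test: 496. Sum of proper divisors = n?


Proper divisors of 496: 1, 2, 4, 8, 16, 31, 62, 124, 248
Sum = 1 + 2 + 4 + 8 + 16 + 31 + 62 + 124 + 248 = 496

Yes, 496 is perfect (496 = 496)


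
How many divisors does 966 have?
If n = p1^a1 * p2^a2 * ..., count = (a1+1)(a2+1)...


966 = 2^1 × 3^1 × 7^1 × 23^1
d(966) = (1+1) × (1+1) × (1+1) × (1+1) = 16

16 divisors


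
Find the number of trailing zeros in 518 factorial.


floor(518/5) = 103
floor(518/25) = 20
floor(518/125) = 4
Total = 127

127 trailing zeros


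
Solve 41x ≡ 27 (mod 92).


GCD(41, 92) = 1, unique solution
a^(-1) mod 92 = 9
x = 9 * 27 mod 92 = 59

x ≡ 59 (mod 92)


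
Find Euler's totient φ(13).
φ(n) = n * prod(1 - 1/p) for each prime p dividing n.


13 = 13
Prime factors: 13
φ(13) = 13 × (1-1/13)
= 13 × 12/13 = 12

φ(13) = 12


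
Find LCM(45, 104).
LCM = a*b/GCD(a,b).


GCD(45, 104) = 1
LCM = 45*104/1 = 4680/1 = 4680

LCM = 4680


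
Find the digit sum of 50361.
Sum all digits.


5 + 0 + 3 + 6 + 1 = 15


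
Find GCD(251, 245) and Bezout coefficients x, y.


Tabular extended Euclidean (each row: r = 251*s + 245*t):
r=251, s=1, t=0
r=245, s=0, t=1
q=1: r=6, s=1, t=-1   [251*(1) + 245*(-1) = 6]
q=40: r=5, s=-40, t=41   [251*(-40) + 245*(41) = 5]
q=1: r=1, s=41, t=-42   [251*(41) + 245*(-42) = 1]
q=5: r=0, s=-245, t=251   [251*(-245) + 245*(251) = 0]
GCD = 1; from the row with r=1: x=41, y=-42
Check: 251*(41) + 245*(-42) = 10291 - 10290 = 1

GCD = 1, x = 41, y = -42


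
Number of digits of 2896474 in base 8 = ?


2896474 in base 8 = 13031132
Number of digits = 8

8 digits (base 8)


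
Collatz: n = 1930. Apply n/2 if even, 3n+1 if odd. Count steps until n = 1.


1930 → 965 → 2896 → 1448 → 724 → 362 → 181 → 544 → 272 → 136 → 68 → 34 → 17 → 52 → 26 → 13 → 40 → 20 → 10 → 5 → 16 → 8 → 4 → 2 → 1
Total steps = 24

24 steps
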